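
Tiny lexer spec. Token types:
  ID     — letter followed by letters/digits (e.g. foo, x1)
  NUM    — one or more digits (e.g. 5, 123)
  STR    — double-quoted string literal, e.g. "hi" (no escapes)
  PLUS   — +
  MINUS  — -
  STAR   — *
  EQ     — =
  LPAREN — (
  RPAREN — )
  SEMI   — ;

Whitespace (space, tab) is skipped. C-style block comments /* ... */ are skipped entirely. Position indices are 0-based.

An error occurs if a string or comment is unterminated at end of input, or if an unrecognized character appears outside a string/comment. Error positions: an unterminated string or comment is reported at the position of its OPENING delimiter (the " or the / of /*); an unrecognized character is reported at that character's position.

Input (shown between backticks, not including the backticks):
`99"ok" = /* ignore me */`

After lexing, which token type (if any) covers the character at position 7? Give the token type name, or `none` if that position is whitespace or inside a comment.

Answer: EQ

Derivation:
pos=0: emit NUM '99' (now at pos=2)
pos=2: enter STRING mode
pos=2: emit STR "ok" (now at pos=6)
pos=7: emit EQ '='
pos=9: enter COMMENT mode (saw '/*')
exit COMMENT mode (now at pos=24)
DONE. 3 tokens: [NUM, STR, EQ]
Position 7: char is '=' -> EQ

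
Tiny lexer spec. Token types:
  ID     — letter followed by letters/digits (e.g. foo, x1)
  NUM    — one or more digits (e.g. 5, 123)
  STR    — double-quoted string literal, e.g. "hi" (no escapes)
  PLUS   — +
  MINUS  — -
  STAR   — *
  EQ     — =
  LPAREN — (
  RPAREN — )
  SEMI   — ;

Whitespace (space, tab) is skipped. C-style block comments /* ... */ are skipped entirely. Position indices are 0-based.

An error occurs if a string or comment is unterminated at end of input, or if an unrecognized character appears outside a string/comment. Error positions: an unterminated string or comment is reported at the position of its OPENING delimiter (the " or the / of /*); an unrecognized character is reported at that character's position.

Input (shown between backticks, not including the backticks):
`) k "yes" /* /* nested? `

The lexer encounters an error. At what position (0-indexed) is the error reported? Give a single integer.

Answer: 10

Derivation:
pos=0: emit RPAREN ')'
pos=2: emit ID 'k' (now at pos=3)
pos=4: enter STRING mode
pos=4: emit STR "yes" (now at pos=9)
pos=10: enter COMMENT mode (saw '/*')
pos=10: ERROR — unterminated comment (reached EOF)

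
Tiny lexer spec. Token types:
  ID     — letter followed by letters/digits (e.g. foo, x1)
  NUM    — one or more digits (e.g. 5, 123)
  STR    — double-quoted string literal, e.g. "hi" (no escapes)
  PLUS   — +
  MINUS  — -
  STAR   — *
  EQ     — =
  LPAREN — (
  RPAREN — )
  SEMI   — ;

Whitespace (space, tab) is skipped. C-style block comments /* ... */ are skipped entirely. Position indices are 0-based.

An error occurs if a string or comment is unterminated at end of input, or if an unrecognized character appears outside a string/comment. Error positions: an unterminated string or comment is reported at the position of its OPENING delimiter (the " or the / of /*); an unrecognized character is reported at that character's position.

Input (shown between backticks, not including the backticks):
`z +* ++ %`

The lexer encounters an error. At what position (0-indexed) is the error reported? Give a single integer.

Answer: 8

Derivation:
pos=0: emit ID 'z' (now at pos=1)
pos=2: emit PLUS '+'
pos=3: emit STAR '*'
pos=5: emit PLUS '+'
pos=6: emit PLUS '+'
pos=8: ERROR — unrecognized char '%'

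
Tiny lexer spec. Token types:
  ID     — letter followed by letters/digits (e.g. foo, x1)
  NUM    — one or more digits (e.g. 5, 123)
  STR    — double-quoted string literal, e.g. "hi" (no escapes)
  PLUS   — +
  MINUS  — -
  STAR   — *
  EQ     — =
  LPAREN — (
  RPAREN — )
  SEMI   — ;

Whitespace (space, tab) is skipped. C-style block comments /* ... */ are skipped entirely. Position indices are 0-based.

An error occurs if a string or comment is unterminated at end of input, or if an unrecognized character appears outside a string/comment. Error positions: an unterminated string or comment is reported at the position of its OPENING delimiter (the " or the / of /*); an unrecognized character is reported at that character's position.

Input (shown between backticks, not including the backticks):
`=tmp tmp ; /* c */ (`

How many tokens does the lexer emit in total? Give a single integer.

Answer: 5

Derivation:
pos=0: emit EQ '='
pos=1: emit ID 'tmp' (now at pos=4)
pos=5: emit ID 'tmp' (now at pos=8)
pos=9: emit SEMI ';'
pos=11: enter COMMENT mode (saw '/*')
exit COMMENT mode (now at pos=18)
pos=19: emit LPAREN '('
DONE. 5 tokens: [EQ, ID, ID, SEMI, LPAREN]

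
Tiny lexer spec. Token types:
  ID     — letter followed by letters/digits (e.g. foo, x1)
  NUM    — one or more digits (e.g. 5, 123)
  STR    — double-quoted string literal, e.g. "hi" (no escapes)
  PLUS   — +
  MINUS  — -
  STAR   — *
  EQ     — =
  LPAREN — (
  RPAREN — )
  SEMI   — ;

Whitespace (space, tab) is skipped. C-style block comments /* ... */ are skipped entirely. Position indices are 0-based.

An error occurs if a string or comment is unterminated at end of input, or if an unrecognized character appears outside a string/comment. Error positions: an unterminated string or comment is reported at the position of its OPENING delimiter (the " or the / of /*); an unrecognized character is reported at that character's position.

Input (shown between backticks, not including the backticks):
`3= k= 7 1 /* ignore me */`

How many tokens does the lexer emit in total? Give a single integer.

Answer: 6

Derivation:
pos=0: emit NUM '3' (now at pos=1)
pos=1: emit EQ '='
pos=3: emit ID 'k' (now at pos=4)
pos=4: emit EQ '='
pos=6: emit NUM '7' (now at pos=7)
pos=8: emit NUM '1' (now at pos=9)
pos=10: enter COMMENT mode (saw '/*')
exit COMMENT mode (now at pos=25)
DONE. 6 tokens: [NUM, EQ, ID, EQ, NUM, NUM]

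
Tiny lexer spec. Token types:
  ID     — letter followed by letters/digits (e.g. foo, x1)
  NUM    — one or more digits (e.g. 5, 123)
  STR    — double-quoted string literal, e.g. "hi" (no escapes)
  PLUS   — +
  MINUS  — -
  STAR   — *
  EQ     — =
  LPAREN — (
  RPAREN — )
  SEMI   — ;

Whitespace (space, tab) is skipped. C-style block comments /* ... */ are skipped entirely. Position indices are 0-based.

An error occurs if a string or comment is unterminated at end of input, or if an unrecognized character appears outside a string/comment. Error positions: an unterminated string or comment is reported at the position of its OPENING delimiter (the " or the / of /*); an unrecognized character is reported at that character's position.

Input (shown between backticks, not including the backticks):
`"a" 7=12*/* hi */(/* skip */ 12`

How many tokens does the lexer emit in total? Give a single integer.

Answer: 7

Derivation:
pos=0: enter STRING mode
pos=0: emit STR "a" (now at pos=3)
pos=4: emit NUM '7' (now at pos=5)
pos=5: emit EQ '='
pos=6: emit NUM '12' (now at pos=8)
pos=8: emit STAR '*'
pos=9: enter COMMENT mode (saw '/*')
exit COMMENT mode (now at pos=17)
pos=17: emit LPAREN '('
pos=18: enter COMMENT mode (saw '/*')
exit COMMENT mode (now at pos=28)
pos=29: emit NUM '12' (now at pos=31)
DONE. 7 tokens: [STR, NUM, EQ, NUM, STAR, LPAREN, NUM]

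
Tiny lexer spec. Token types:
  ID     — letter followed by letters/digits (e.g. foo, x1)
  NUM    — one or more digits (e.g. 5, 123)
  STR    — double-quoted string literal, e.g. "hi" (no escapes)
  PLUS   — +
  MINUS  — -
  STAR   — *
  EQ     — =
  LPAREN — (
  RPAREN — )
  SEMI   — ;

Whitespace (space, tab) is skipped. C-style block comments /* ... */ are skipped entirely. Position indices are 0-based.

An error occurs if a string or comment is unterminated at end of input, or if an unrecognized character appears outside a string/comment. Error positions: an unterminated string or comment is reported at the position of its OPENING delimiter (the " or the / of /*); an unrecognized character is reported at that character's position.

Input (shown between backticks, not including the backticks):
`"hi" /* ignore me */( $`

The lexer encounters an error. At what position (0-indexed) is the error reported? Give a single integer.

Answer: 22

Derivation:
pos=0: enter STRING mode
pos=0: emit STR "hi" (now at pos=4)
pos=5: enter COMMENT mode (saw '/*')
exit COMMENT mode (now at pos=20)
pos=20: emit LPAREN '('
pos=22: ERROR — unrecognized char '$'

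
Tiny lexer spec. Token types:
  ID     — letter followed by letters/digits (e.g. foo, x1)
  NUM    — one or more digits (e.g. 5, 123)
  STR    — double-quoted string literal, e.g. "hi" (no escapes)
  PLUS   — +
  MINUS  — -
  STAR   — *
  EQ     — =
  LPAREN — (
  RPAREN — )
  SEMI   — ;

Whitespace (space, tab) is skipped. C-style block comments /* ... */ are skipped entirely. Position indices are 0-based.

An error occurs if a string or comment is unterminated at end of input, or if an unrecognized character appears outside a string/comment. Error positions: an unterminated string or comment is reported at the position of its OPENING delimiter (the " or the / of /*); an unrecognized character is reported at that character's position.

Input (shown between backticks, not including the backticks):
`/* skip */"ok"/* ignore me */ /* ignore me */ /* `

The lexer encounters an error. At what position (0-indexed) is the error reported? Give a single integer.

Answer: 46

Derivation:
pos=0: enter COMMENT mode (saw '/*')
exit COMMENT mode (now at pos=10)
pos=10: enter STRING mode
pos=10: emit STR "ok" (now at pos=14)
pos=14: enter COMMENT mode (saw '/*')
exit COMMENT mode (now at pos=29)
pos=30: enter COMMENT mode (saw '/*')
exit COMMENT mode (now at pos=45)
pos=46: enter COMMENT mode (saw '/*')
pos=46: ERROR — unterminated comment (reached EOF)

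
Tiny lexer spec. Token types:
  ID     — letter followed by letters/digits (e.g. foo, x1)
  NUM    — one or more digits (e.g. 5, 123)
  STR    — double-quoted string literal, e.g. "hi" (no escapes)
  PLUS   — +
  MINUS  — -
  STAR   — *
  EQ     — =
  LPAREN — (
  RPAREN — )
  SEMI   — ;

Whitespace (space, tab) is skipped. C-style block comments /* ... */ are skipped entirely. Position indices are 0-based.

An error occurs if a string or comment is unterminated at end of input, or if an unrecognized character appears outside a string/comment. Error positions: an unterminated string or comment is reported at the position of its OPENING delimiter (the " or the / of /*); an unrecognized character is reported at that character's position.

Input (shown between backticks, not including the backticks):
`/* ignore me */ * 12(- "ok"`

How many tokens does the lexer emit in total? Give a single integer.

pos=0: enter COMMENT mode (saw '/*')
exit COMMENT mode (now at pos=15)
pos=16: emit STAR '*'
pos=18: emit NUM '12' (now at pos=20)
pos=20: emit LPAREN '('
pos=21: emit MINUS '-'
pos=23: enter STRING mode
pos=23: emit STR "ok" (now at pos=27)
DONE. 5 tokens: [STAR, NUM, LPAREN, MINUS, STR]

Answer: 5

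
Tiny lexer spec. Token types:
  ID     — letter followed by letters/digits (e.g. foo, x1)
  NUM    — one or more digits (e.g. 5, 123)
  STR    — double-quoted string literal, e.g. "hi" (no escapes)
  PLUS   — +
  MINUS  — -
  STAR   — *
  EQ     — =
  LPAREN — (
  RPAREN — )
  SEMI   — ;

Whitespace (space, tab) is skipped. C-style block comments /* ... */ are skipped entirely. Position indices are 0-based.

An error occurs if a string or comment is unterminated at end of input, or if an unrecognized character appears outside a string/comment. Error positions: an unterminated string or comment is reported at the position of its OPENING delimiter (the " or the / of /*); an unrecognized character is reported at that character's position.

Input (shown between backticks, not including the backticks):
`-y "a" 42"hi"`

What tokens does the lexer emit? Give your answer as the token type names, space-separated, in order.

Answer: MINUS ID STR NUM STR

Derivation:
pos=0: emit MINUS '-'
pos=1: emit ID 'y' (now at pos=2)
pos=3: enter STRING mode
pos=3: emit STR "a" (now at pos=6)
pos=7: emit NUM '42' (now at pos=9)
pos=9: enter STRING mode
pos=9: emit STR "hi" (now at pos=13)
DONE. 5 tokens: [MINUS, ID, STR, NUM, STR]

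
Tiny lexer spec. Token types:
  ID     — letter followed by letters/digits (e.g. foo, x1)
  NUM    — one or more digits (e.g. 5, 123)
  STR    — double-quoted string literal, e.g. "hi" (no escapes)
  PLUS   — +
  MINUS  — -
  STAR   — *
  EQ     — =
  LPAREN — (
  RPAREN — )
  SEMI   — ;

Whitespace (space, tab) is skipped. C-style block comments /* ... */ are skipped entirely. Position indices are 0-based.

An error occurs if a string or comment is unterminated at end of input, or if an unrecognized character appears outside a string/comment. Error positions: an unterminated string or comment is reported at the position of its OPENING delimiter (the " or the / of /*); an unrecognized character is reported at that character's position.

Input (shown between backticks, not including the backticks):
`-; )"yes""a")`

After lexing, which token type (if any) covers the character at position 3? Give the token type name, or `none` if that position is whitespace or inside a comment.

Answer: RPAREN

Derivation:
pos=0: emit MINUS '-'
pos=1: emit SEMI ';'
pos=3: emit RPAREN ')'
pos=4: enter STRING mode
pos=4: emit STR "yes" (now at pos=9)
pos=9: enter STRING mode
pos=9: emit STR "a" (now at pos=12)
pos=12: emit RPAREN ')'
DONE. 6 tokens: [MINUS, SEMI, RPAREN, STR, STR, RPAREN]
Position 3: char is ')' -> RPAREN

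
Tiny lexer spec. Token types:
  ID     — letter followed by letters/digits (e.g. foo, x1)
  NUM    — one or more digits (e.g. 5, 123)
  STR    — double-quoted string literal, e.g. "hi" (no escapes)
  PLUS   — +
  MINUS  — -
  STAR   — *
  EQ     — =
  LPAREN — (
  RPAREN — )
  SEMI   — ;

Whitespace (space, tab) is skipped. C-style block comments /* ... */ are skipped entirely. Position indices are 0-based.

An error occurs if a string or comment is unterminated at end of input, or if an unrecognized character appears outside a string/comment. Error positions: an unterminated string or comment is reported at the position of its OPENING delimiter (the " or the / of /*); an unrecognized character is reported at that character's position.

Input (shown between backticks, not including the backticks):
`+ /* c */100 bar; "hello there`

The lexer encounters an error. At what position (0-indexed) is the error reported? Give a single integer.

Answer: 18

Derivation:
pos=0: emit PLUS '+'
pos=2: enter COMMENT mode (saw '/*')
exit COMMENT mode (now at pos=9)
pos=9: emit NUM '100' (now at pos=12)
pos=13: emit ID 'bar' (now at pos=16)
pos=16: emit SEMI ';'
pos=18: enter STRING mode
pos=18: ERROR — unterminated string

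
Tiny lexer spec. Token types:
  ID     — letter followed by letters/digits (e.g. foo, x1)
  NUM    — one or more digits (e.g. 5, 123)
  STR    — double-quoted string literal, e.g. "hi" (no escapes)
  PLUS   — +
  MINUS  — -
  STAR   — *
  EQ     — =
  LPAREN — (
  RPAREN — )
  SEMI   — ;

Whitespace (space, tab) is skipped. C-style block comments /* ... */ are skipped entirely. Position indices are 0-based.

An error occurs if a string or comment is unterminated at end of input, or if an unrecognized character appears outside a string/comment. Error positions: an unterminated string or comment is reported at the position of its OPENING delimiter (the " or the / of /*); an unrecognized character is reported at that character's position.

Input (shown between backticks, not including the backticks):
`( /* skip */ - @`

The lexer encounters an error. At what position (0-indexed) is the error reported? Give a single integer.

Answer: 15

Derivation:
pos=0: emit LPAREN '('
pos=2: enter COMMENT mode (saw '/*')
exit COMMENT mode (now at pos=12)
pos=13: emit MINUS '-'
pos=15: ERROR — unrecognized char '@'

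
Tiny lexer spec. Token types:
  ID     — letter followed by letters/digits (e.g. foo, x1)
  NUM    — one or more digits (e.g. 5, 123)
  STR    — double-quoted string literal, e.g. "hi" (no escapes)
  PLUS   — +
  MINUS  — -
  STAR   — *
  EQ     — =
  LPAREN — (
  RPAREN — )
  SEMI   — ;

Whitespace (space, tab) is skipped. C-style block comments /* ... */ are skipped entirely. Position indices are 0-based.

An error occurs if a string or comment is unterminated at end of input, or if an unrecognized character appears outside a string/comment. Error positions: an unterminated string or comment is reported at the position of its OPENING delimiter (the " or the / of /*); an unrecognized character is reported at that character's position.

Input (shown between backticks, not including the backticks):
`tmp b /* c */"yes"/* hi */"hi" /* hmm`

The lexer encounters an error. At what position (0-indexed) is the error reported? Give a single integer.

pos=0: emit ID 'tmp' (now at pos=3)
pos=4: emit ID 'b' (now at pos=5)
pos=6: enter COMMENT mode (saw '/*')
exit COMMENT mode (now at pos=13)
pos=13: enter STRING mode
pos=13: emit STR "yes" (now at pos=18)
pos=18: enter COMMENT mode (saw '/*')
exit COMMENT mode (now at pos=26)
pos=26: enter STRING mode
pos=26: emit STR "hi" (now at pos=30)
pos=31: enter COMMENT mode (saw '/*')
pos=31: ERROR — unterminated comment (reached EOF)

Answer: 31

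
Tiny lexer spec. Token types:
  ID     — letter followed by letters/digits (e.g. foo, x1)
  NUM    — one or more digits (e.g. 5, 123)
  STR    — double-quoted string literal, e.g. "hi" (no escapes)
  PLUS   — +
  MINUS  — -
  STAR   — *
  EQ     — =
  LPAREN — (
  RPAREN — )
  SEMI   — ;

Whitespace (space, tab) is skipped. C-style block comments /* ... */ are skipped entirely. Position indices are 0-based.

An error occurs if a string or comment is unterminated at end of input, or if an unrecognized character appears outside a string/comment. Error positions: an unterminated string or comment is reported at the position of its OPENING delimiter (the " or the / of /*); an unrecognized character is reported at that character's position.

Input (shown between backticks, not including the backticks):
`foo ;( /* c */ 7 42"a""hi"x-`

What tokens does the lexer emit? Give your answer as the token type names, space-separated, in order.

pos=0: emit ID 'foo' (now at pos=3)
pos=4: emit SEMI ';'
pos=5: emit LPAREN '('
pos=7: enter COMMENT mode (saw '/*')
exit COMMENT mode (now at pos=14)
pos=15: emit NUM '7' (now at pos=16)
pos=17: emit NUM '42' (now at pos=19)
pos=19: enter STRING mode
pos=19: emit STR "a" (now at pos=22)
pos=22: enter STRING mode
pos=22: emit STR "hi" (now at pos=26)
pos=26: emit ID 'x' (now at pos=27)
pos=27: emit MINUS '-'
DONE. 9 tokens: [ID, SEMI, LPAREN, NUM, NUM, STR, STR, ID, MINUS]

Answer: ID SEMI LPAREN NUM NUM STR STR ID MINUS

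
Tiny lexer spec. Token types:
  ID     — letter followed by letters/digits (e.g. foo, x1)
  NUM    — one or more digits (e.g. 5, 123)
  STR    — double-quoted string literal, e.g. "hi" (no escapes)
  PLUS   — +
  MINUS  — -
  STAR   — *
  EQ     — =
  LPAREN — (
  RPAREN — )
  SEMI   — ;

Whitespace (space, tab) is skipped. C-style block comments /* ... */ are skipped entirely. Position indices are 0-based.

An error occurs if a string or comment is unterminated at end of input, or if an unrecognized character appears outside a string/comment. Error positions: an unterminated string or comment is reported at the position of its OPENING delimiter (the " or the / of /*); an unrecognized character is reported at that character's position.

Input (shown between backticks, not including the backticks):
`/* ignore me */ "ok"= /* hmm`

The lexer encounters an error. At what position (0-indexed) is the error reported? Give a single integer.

Answer: 22

Derivation:
pos=0: enter COMMENT mode (saw '/*')
exit COMMENT mode (now at pos=15)
pos=16: enter STRING mode
pos=16: emit STR "ok" (now at pos=20)
pos=20: emit EQ '='
pos=22: enter COMMENT mode (saw '/*')
pos=22: ERROR — unterminated comment (reached EOF)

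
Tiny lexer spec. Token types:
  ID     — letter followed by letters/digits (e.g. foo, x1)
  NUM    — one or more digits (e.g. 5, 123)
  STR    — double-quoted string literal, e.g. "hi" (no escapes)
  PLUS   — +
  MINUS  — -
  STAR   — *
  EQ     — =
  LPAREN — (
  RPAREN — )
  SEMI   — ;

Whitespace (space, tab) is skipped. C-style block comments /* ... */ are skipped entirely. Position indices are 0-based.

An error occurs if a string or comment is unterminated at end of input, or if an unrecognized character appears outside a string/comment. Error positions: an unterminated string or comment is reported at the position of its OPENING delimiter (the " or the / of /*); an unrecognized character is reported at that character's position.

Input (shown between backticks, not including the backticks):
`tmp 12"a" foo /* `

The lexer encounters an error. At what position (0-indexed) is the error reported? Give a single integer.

Answer: 14

Derivation:
pos=0: emit ID 'tmp' (now at pos=3)
pos=4: emit NUM '12' (now at pos=6)
pos=6: enter STRING mode
pos=6: emit STR "a" (now at pos=9)
pos=10: emit ID 'foo' (now at pos=13)
pos=14: enter COMMENT mode (saw '/*')
pos=14: ERROR — unterminated comment (reached EOF)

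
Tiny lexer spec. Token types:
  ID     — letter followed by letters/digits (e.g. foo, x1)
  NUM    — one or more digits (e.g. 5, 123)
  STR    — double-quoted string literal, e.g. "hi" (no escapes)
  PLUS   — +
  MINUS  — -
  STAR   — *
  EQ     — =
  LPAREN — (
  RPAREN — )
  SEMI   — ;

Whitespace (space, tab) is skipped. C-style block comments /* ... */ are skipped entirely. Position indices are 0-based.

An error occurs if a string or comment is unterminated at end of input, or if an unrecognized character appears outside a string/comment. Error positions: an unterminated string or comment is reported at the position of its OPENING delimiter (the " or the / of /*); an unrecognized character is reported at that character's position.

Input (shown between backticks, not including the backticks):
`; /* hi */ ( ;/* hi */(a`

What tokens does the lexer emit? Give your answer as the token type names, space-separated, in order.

Answer: SEMI LPAREN SEMI LPAREN ID

Derivation:
pos=0: emit SEMI ';'
pos=2: enter COMMENT mode (saw '/*')
exit COMMENT mode (now at pos=10)
pos=11: emit LPAREN '('
pos=13: emit SEMI ';'
pos=14: enter COMMENT mode (saw '/*')
exit COMMENT mode (now at pos=22)
pos=22: emit LPAREN '('
pos=23: emit ID 'a' (now at pos=24)
DONE. 5 tokens: [SEMI, LPAREN, SEMI, LPAREN, ID]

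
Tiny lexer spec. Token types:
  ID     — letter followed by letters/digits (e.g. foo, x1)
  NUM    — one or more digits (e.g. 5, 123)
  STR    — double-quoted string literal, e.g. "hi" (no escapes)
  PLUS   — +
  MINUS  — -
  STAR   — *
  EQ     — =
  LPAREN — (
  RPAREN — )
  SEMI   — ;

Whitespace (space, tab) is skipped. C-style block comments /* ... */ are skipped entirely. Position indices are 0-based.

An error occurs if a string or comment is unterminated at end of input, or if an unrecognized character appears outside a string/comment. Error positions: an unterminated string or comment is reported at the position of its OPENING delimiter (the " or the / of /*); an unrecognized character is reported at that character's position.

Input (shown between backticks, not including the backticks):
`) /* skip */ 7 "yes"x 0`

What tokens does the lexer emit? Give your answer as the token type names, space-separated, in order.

pos=0: emit RPAREN ')'
pos=2: enter COMMENT mode (saw '/*')
exit COMMENT mode (now at pos=12)
pos=13: emit NUM '7' (now at pos=14)
pos=15: enter STRING mode
pos=15: emit STR "yes" (now at pos=20)
pos=20: emit ID 'x' (now at pos=21)
pos=22: emit NUM '0' (now at pos=23)
DONE. 5 tokens: [RPAREN, NUM, STR, ID, NUM]

Answer: RPAREN NUM STR ID NUM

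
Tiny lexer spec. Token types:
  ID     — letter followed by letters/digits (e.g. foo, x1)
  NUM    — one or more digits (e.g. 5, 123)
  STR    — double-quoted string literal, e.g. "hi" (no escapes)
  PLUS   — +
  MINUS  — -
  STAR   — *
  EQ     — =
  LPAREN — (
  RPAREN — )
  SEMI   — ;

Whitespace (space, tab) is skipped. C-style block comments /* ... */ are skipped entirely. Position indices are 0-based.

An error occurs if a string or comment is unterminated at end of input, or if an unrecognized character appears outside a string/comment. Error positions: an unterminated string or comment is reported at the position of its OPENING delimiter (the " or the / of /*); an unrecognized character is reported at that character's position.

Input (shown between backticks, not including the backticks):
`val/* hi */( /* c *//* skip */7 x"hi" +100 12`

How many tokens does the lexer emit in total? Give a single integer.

Answer: 8

Derivation:
pos=0: emit ID 'val' (now at pos=3)
pos=3: enter COMMENT mode (saw '/*')
exit COMMENT mode (now at pos=11)
pos=11: emit LPAREN '('
pos=13: enter COMMENT mode (saw '/*')
exit COMMENT mode (now at pos=20)
pos=20: enter COMMENT mode (saw '/*')
exit COMMENT mode (now at pos=30)
pos=30: emit NUM '7' (now at pos=31)
pos=32: emit ID 'x' (now at pos=33)
pos=33: enter STRING mode
pos=33: emit STR "hi" (now at pos=37)
pos=38: emit PLUS '+'
pos=39: emit NUM '100' (now at pos=42)
pos=43: emit NUM '12' (now at pos=45)
DONE. 8 tokens: [ID, LPAREN, NUM, ID, STR, PLUS, NUM, NUM]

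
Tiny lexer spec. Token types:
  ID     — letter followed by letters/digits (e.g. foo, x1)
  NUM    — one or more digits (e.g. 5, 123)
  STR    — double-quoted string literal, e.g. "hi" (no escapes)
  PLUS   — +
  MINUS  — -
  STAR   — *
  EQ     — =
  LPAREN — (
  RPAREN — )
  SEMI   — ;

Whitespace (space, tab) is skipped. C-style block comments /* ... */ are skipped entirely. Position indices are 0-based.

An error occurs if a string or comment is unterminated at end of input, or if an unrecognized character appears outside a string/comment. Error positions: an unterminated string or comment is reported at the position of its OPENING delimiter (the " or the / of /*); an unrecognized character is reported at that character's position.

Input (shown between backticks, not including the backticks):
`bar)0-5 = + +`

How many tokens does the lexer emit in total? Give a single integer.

Answer: 8

Derivation:
pos=0: emit ID 'bar' (now at pos=3)
pos=3: emit RPAREN ')'
pos=4: emit NUM '0' (now at pos=5)
pos=5: emit MINUS '-'
pos=6: emit NUM '5' (now at pos=7)
pos=8: emit EQ '='
pos=10: emit PLUS '+'
pos=12: emit PLUS '+'
DONE. 8 tokens: [ID, RPAREN, NUM, MINUS, NUM, EQ, PLUS, PLUS]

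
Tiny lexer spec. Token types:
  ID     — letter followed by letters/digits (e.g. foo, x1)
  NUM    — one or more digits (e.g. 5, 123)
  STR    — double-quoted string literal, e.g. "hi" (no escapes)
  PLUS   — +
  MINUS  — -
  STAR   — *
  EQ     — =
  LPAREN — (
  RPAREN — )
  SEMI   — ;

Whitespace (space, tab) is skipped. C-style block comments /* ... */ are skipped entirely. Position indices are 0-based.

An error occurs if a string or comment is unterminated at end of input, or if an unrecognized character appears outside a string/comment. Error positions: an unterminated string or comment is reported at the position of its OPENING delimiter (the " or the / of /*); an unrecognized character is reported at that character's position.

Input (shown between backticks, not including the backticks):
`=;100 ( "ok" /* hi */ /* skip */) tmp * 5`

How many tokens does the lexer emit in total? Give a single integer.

Answer: 9

Derivation:
pos=0: emit EQ '='
pos=1: emit SEMI ';'
pos=2: emit NUM '100' (now at pos=5)
pos=6: emit LPAREN '('
pos=8: enter STRING mode
pos=8: emit STR "ok" (now at pos=12)
pos=13: enter COMMENT mode (saw '/*')
exit COMMENT mode (now at pos=21)
pos=22: enter COMMENT mode (saw '/*')
exit COMMENT mode (now at pos=32)
pos=32: emit RPAREN ')'
pos=34: emit ID 'tmp' (now at pos=37)
pos=38: emit STAR '*'
pos=40: emit NUM '5' (now at pos=41)
DONE. 9 tokens: [EQ, SEMI, NUM, LPAREN, STR, RPAREN, ID, STAR, NUM]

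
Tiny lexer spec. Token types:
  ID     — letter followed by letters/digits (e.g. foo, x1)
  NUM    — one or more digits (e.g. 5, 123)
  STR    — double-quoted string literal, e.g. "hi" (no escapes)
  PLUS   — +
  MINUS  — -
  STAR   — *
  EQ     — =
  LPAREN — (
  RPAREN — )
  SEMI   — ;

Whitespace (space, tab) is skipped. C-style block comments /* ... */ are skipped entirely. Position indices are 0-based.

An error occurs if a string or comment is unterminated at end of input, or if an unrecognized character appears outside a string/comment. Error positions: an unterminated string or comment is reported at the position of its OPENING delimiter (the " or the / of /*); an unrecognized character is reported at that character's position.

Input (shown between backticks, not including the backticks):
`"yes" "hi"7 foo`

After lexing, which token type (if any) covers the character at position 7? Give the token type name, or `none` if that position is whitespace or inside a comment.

pos=0: enter STRING mode
pos=0: emit STR "yes" (now at pos=5)
pos=6: enter STRING mode
pos=6: emit STR "hi" (now at pos=10)
pos=10: emit NUM '7' (now at pos=11)
pos=12: emit ID 'foo' (now at pos=15)
DONE. 4 tokens: [STR, STR, NUM, ID]
Position 7: char is 'h' -> STR

Answer: STR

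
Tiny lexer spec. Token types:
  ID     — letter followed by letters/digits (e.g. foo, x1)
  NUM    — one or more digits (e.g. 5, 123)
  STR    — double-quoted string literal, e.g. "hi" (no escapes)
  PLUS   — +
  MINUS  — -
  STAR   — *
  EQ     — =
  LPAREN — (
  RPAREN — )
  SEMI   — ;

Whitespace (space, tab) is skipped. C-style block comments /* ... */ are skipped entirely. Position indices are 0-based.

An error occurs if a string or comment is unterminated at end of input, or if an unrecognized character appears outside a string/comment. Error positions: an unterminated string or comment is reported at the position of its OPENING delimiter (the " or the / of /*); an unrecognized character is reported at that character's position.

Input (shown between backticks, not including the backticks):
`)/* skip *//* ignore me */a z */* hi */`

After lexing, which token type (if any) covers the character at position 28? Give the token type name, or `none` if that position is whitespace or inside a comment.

Answer: ID

Derivation:
pos=0: emit RPAREN ')'
pos=1: enter COMMENT mode (saw '/*')
exit COMMENT mode (now at pos=11)
pos=11: enter COMMENT mode (saw '/*')
exit COMMENT mode (now at pos=26)
pos=26: emit ID 'a' (now at pos=27)
pos=28: emit ID 'z' (now at pos=29)
pos=30: emit STAR '*'
pos=31: enter COMMENT mode (saw '/*')
exit COMMENT mode (now at pos=39)
DONE. 4 tokens: [RPAREN, ID, ID, STAR]
Position 28: char is 'z' -> ID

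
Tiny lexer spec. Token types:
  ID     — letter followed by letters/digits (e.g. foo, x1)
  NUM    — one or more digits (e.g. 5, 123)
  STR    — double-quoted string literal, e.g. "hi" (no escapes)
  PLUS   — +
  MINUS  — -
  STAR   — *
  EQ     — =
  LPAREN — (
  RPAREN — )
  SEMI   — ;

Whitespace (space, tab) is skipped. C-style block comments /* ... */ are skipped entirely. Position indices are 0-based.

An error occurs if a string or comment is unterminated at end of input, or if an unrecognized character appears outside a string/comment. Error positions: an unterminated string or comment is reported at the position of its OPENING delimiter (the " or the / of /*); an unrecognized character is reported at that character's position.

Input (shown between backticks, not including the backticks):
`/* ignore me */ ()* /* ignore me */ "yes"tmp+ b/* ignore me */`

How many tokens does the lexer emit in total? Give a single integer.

Answer: 7

Derivation:
pos=0: enter COMMENT mode (saw '/*')
exit COMMENT mode (now at pos=15)
pos=16: emit LPAREN '('
pos=17: emit RPAREN ')'
pos=18: emit STAR '*'
pos=20: enter COMMENT mode (saw '/*')
exit COMMENT mode (now at pos=35)
pos=36: enter STRING mode
pos=36: emit STR "yes" (now at pos=41)
pos=41: emit ID 'tmp' (now at pos=44)
pos=44: emit PLUS '+'
pos=46: emit ID 'b' (now at pos=47)
pos=47: enter COMMENT mode (saw '/*')
exit COMMENT mode (now at pos=62)
DONE. 7 tokens: [LPAREN, RPAREN, STAR, STR, ID, PLUS, ID]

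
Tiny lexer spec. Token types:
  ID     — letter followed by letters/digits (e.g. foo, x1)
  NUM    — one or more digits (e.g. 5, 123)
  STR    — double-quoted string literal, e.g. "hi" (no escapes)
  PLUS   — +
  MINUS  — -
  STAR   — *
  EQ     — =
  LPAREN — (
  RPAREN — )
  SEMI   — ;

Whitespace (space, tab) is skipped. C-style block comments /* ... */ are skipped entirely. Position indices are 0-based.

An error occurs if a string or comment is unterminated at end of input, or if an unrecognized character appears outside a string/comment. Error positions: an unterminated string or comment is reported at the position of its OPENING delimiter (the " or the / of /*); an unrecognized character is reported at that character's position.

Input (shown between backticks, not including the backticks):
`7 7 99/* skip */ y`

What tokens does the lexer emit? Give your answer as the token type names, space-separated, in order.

Answer: NUM NUM NUM ID

Derivation:
pos=0: emit NUM '7' (now at pos=1)
pos=2: emit NUM '7' (now at pos=3)
pos=4: emit NUM '99' (now at pos=6)
pos=6: enter COMMENT mode (saw '/*')
exit COMMENT mode (now at pos=16)
pos=17: emit ID 'y' (now at pos=18)
DONE. 4 tokens: [NUM, NUM, NUM, ID]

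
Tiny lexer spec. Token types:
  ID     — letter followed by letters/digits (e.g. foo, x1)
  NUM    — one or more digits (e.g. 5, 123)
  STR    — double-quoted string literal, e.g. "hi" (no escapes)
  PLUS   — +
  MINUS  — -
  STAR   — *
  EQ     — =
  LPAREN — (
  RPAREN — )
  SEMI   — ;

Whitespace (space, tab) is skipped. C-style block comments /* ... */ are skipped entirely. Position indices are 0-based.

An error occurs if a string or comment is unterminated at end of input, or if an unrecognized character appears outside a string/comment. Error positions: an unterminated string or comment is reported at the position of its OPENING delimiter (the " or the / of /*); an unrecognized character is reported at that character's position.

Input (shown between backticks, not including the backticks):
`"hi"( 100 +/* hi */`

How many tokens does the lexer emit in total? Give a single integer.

pos=0: enter STRING mode
pos=0: emit STR "hi" (now at pos=4)
pos=4: emit LPAREN '('
pos=6: emit NUM '100' (now at pos=9)
pos=10: emit PLUS '+'
pos=11: enter COMMENT mode (saw '/*')
exit COMMENT mode (now at pos=19)
DONE. 4 tokens: [STR, LPAREN, NUM, PLUS]

Answer: 4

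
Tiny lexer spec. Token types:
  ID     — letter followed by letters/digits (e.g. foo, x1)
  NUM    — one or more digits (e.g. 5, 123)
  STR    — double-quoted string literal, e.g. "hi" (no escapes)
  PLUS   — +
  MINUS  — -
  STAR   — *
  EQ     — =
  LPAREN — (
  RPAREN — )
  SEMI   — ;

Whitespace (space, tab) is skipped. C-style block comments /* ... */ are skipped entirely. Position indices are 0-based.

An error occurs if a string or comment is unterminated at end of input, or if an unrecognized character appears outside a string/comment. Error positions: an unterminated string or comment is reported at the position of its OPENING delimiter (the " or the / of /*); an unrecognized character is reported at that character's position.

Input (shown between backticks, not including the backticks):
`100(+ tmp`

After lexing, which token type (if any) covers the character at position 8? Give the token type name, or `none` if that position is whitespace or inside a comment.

Answer: ID

Derivation:
pos=0: emit NUM '100' (now at pos=3)
pos=3: emit LPAREN '('
pos=4: emit PLUS '+'
pos=6: emit ID 'tmp' (now at pos=9)
DONE. 4 tokens: [NUM, LPAREN, PLUS, ID]
Position 8: char is 'p' -> ID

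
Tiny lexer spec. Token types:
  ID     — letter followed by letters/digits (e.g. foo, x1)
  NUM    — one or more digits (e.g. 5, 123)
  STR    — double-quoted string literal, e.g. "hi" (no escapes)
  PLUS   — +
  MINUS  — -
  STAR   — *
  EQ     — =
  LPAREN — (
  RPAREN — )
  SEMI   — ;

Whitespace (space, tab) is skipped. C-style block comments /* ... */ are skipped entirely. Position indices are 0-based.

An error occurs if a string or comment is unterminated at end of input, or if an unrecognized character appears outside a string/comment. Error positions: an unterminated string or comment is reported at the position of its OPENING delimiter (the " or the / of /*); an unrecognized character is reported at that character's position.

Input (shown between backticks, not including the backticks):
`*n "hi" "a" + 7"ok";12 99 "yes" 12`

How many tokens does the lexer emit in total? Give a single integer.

pos=0: emit STAR '*'
pos=1: emit ID 'n' (now at pos=2)
pos=3: enter STRING mode
pos=3: emit STR "hi" (now at pos=7)
pos=8: enter STRING mode
pos=8: emit STR "a" (now at pos=11)
pos=12: emit PLUS '+'
pos=14: emit NUM '7' (now at pos=15)
pos=15: enter STRING mode
pos=15: emit STR "ok" (now at pos=19)
pos=19: emit SEMI ';'
pos=20: emit NUM '12' (now at pos=22)
pos=23: emit NUM '99' (now at pos=25)
pos=26: enter STRING mode
pos=26: emit STR "yes" (now at pos=31)
pos=32: emit NUM '12' (now at pos=34)
DONE. 12 tokens: [STAR, ID, STR, STR, PLUS, NUM, STR, SEMI, NUM, NUM, STR, NUM]

Answer: 12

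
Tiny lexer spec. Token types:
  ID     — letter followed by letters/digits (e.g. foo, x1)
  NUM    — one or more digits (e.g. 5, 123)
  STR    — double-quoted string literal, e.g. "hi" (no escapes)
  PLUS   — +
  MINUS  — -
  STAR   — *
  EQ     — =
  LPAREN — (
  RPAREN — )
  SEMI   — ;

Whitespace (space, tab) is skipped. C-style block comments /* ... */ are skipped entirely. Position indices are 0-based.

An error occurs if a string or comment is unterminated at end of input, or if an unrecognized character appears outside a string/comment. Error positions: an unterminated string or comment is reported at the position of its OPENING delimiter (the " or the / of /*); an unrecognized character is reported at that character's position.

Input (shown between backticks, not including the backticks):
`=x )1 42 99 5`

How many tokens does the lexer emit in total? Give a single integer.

Answer: 7

Derivation:
pos=0: emit EQ '='
pos=1: emit ID 'x' (now at pos=2)
pos=3: emit RPAREN ')'
pos=4: emit NUM '1' (now at pos=5)
pos=6: emit NUM '42' (now at pos=8)
pos=9: emit NUM '99' (now at pos=11)
pos=12: emit NUM '5' (now at pos=13)
DONE. 7 tokens: [EQ, ID, RPAREN, NUM, NUM, NUM, NUM]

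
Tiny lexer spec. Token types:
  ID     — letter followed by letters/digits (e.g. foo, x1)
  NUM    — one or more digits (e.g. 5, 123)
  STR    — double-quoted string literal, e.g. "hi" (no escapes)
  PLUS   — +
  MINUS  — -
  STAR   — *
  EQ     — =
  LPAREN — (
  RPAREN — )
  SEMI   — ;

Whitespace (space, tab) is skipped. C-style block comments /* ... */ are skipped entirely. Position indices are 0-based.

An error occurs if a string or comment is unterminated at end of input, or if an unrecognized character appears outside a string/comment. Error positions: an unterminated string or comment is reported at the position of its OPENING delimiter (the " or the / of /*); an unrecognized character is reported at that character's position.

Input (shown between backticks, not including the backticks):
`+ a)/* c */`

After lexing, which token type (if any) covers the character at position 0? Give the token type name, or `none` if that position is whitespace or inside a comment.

pos=0: emit PLUS '+'
pos=2: emit ID 'a' (now at pos=3)
pos=3: emit RPAREN ')'
pos=4: enter COMMENT mode (saw '/*')
exit COMMENT mode (now at pos=11)
DONE. 3 tokens: [PLUS, ID, RPAREN]
Position 0: char is '+' -> PLUS

Answer: PLUS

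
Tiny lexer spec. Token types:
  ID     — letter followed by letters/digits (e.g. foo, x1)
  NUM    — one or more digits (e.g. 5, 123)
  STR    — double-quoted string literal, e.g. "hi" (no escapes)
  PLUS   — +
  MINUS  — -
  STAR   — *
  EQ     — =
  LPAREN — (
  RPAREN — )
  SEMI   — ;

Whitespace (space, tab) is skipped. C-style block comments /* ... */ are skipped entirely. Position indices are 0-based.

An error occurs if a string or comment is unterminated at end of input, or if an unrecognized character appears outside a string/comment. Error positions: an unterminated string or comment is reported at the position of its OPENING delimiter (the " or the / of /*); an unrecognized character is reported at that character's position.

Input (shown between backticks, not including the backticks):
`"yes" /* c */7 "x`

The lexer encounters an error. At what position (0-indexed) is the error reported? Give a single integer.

Answer: 15

Derivation:
pos=0: enter STRING mode
pos=0: emit STR "yes" (now at pos=5)
pos=6: enter COMMENT mode (saw '/*')
exit COMMENT mode (now at pos=13)
pos=13: emit NUM '7' (now at pos=14)
pos=15: enter STRING mode
pos=15: ERROR — unterminated string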